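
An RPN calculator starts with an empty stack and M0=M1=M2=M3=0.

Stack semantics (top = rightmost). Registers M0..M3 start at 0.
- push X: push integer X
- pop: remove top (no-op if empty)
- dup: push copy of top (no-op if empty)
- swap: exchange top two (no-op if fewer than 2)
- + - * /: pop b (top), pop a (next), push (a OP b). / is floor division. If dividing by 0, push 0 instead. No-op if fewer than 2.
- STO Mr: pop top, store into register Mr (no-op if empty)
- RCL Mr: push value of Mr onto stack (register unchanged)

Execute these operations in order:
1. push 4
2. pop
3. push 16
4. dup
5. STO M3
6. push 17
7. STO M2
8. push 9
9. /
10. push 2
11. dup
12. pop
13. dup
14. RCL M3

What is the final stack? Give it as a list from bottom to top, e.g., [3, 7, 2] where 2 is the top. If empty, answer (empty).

Answer: [1, 2, 2, 16]

Derivation:
After op 1 (push 4): stack=[4] mem=[0,0,0,0]
After op 2 (pop): stack=[empty] mem=[0,0,0,0]
After op 3 (push 16): stack=[16] mem=[0,0,0,0]
After op 4 (dup): stack=[16,16] mem=[0,0,0,0]
After op 5 (STO M3): stack=[16] mem=[0,0,0,16]
After op 6 (push 17): stack=[16,17] mem=[0,0,0,16]
After op 7 (STO M2): stack=[16] mem=[0,0,17,16]
After op 8 (push 9): stack=[16,9] mem=[0,0,17,16]
After op 9 (/): stack=[1] mem=[0,0,17,16]
After op 10 (push 2): stack=[1,2] mem=[0,0,17,16]
After op 11 (dup): stack=[1,2,2] mem=[0,0,17,16]
After op 12 (pop): stack=[1,2] mem=[0,0,17,16]
After op 13 (dup): stack=[1,2,2] mem=[0,0,17,16]
After op 14 (RCL M3): stack=[1,2,2,16] mem=[0,0,17,16]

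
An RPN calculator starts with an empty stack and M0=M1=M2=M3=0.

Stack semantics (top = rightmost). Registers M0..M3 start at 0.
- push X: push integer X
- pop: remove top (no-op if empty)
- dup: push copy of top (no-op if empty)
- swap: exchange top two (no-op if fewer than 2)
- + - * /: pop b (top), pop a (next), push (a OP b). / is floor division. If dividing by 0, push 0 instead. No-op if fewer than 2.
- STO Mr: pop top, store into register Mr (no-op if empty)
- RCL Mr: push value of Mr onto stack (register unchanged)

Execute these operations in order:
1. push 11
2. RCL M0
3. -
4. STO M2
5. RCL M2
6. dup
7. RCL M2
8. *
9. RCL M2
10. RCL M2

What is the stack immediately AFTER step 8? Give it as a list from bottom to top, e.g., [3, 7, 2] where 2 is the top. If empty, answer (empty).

After op 1 (push 11): stack=[11] mem=[0,0,0,0]
After op 2 (RCL M0): stack=[11,0] mem=[0,0,0,0]
After op 3 (-): stack=[11] mem=[0,0,0,0]
After op 4 (STO M2): stack=[empty] mem=[0,0,11,0]
After op 5 (RCL M2): stack=[11] mem=[0,0,11,0]
After op 6 (dup): stack=[11,11] mem=[0,0,11,0]
After op 7 (RCL M2): stack=[11,11,11] mem=[0,0,11,0]
After op 8 (*): stack=[11,121] mem=[0,0,11,0]

[11, 121]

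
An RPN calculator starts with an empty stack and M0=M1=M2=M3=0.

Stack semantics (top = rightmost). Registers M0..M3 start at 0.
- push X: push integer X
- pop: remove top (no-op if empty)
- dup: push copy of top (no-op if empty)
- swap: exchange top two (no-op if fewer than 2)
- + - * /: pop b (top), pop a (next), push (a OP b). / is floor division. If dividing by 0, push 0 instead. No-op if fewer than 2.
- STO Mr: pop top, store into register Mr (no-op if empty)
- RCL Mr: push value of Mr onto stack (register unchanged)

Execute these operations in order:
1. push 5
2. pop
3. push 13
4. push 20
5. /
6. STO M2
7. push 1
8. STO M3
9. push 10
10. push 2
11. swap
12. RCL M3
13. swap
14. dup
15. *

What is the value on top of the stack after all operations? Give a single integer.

After op 1 (push 5): stack=[5] mem=[0,0,0,0]
After op 2 (pop): stack=[empty] mem=[0,0,0,0]
After op 3 (push 13): stack=[13] mem=[0,0,0,0]
After op 4 (push 20): stack=[13,20] mem=[0,0,0,0]
After op 5 (/): stack=[0] mem=[0,0,0,0]
After op 6 (STO M2): stack=[empty] mem=[0,0,0,0]
After op 7 (push 1): stack=[1] mem=[0,0,0,0]
After op 8 (STO M3): stack=[empty] mem=[0,0,0,1]
After op 9 (push 10): stack=[10] mem=[0,0,0,1]
After op 10 (push 2): stack=[10,2] mem=[0,0,0,1]
After op 11 (swap): stack=[2,10] mem=[0,0,0,1]
After op 12 (RCL M3): stack=[2,10,1] mem=[0,0,0,1]
After op 13 (swap): stack=[2,1,10] mem=[0,0,0,1]
After op 14 (dup): stack=[2,1,10,10] mem=[0,0,0,1]
After op 15 (*): stack=[2,1,100] mem=[0,0,0,1]

Answer: 100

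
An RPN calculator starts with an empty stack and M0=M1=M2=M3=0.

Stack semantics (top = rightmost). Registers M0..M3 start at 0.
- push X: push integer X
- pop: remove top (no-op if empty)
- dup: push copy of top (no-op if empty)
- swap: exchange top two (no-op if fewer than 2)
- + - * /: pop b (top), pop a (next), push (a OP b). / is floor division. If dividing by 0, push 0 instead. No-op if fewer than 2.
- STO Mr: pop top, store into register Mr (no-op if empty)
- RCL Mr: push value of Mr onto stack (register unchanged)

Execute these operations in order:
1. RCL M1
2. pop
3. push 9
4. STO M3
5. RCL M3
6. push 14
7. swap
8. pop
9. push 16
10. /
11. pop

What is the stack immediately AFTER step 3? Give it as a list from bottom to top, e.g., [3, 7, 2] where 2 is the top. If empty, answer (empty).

After op 1 (RCL M1): stack=[0] mem=[0,0,0,0]
After op 2 (pop): stack=[empty] mem=[0,0,0,0]
After op 3 (push 9): stack=[9] mem=[0,0,0,0]

[9]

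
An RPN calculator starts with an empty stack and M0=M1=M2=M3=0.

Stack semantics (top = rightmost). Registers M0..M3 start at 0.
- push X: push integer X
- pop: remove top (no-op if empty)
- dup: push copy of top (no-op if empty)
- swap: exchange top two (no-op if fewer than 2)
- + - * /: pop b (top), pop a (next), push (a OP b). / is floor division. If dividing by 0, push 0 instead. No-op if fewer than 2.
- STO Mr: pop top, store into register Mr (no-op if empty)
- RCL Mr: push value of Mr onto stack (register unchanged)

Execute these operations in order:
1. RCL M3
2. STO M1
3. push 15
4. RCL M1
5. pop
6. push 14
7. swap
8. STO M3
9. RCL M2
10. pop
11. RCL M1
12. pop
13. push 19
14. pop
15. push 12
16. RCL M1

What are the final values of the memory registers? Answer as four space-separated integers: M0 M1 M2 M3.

Answer: 0 0 0 15

Derivation:
After op 1 (RCL M3): stack=[0] mem=[0,0,0,0]
After op 2 (STO M1): stack=[empty] mem=[0,0,0,0]
After op 3 (push 15): stack=[15] mem=[0,0,0,0]
After op 4 (RCL M1): stack=[15,0] mem=[0,0,0,0]
After op 5 (pop): stack=[15] mem=[0,0,0,0]
After op 6 (push 14): stack=[15,14] mem=[0,0,0,0]
After op 7 (swap): stack=[14,15] mem=[0,0,0,0]
After op 8 (STO M3): stack=[14] mem=[0,0,0,15]
After op 9 (RCL M2): stack=[14,0] mem=[0,0,0,15]
After op 10 (pop): stack=[14] mem=[0,0,0,15]
After op 11 (RCL M1): stack=[14,0] mem=[0,0,0,15]
After op 12 (pop): stack=[14] mem=[0,0,0,15]
After op 13 (push 19): stack=[14,19] mem=[0,0,0,15]
After op 14 (pop): stack=[14] mem=[0,0,0,15]
After op 15 (push 12): stack=[14,12] mem=[0,0,0,15]
After op 16 (RCL M1): stack=[14,12,0] mem=[0,0,0,15]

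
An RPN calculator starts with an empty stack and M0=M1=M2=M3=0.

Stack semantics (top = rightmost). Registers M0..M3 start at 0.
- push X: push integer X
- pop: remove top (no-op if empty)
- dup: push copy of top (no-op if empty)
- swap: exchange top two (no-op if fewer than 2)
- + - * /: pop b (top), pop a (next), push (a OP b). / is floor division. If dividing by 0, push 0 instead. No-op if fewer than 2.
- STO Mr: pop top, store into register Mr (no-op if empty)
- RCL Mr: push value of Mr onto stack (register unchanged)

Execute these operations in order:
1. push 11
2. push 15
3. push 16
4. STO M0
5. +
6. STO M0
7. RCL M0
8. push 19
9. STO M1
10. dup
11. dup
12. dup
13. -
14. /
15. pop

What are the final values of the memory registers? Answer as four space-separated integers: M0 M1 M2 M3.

After op 1 (push 11): stack=[11] mem=[0,0,0,0]
After op 2 (push 15): stack=[11,15] mem=[0,0,0,0]
After op 3 (push 16): stack=[11,15,16] mem=[0,0,0,0]
After op 4 (STO M0): stack=[11,15] mem=[16,0,0,0]
After op 5 (+): stack=[26] mem=[16,0,0,0]
After op 6 (STO M0): stack=[empty] mem=[26,0,0,0]
After op 7 (RCL M0): stack=[26] mem=[26,0,0,0]
After op 8 (push 19): stack=[26,19] mem=[26,0,0,0]
After op 9 (STO M1): stack=[26] mem=[26,19,0,0]
After op 10 (dup): stack=[26,26] mem=[26,19,0,0]
After op 11 (dup): stack=[26,26,26] mem=[26,19,0,0]
After op 12 (dup): stack=[26,26,26,26] mem=[26,19,0,0]
After op 13 (-): stack=[26,26,0] mem=[26,19,0,0]
After op 14 (/): stack=[26,0] mem=[26,19,0,0]
After op 15 (pop): stack=[26] mem=[26,19,0,0]

Answer: 26 19 0 0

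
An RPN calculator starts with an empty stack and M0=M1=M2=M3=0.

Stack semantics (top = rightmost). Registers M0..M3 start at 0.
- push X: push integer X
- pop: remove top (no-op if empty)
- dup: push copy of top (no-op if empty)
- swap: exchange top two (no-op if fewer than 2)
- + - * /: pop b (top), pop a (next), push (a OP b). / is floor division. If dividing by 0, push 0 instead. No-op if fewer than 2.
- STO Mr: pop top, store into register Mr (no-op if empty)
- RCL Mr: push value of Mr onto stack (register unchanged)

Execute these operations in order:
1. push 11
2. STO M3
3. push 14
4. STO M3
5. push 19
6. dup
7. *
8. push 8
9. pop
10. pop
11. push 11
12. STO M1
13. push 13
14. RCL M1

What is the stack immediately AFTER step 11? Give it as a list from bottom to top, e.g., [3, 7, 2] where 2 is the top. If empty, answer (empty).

After op 1 (push 11): stack=[11] mem=[0,0,0,0]
After op 2 (STO M3): stack=[empty] mem=[0,0,0,11]
After op 3 (push 14): stack=[14] mem=[0,0,0,11]
After op 4 (STO M3): stack=[empty] mem=[0,0,0,14]
After op 5 (push 19): stack=[19] mem=[0,0,0,14]
After op 6 (dup): stack=[19,19] mem=[0,0,0,14]
After op 7 (*): stack=[361] mem=[0,0,0,14]
After op 8 (push 8): stack=[361,8] mem=[0,0,0,14]
After op 9 (pop): stack=[361] mem=[0,0,0,14]
After op 10 (pop): stack=[empty] mem=[0,0,0,14]
After op 11 (push 11): stack=[11] mem=[0,0,0,14]

[11]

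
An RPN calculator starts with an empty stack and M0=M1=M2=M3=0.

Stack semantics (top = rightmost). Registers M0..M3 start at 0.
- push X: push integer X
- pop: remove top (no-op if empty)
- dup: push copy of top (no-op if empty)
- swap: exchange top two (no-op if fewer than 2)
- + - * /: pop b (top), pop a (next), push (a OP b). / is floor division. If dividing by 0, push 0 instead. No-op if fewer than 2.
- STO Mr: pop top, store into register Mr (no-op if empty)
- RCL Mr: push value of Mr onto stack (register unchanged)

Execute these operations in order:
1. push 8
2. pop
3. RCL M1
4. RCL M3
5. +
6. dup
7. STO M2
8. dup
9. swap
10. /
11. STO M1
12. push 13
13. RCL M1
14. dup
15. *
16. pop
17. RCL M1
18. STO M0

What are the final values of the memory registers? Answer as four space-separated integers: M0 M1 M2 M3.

Answer: 0 0 0 0

Derivation:
After op 1 (push 8): stack=[8] mem=[0,0,0,0]
After op 2 (pop): stack=[empty] mem=[0,0,0,0]
After op 3 (RCL M1): stack=[0] mem=[0,0,0,0]
After op 4 (RCL M3): stack=[0,0] mem=[0,0,0,0]
After op 5 (+): stack=[0] mem=[0,0,0,0]
After op 6 (dup): stack=[0,0] mem=[0,0,0,0]
After op 7 (STO M2): stack=[0] mem=[0,0,0,0]
After op 8 (dup): stack=[0,0] mem=[0,0,0,0]
After op 9 (swap): stack=[0,0] mem=[0,0,0,0]
After op 10 (/): stack=[0] mem=[0,0,0,0]
After op 11 (STO M1): stack=[empty] mem=[0,0,0,0]
After op 12 (push 13): stack=[13] mem=[0,0,0,0]
After op 13 (RCL M1): stack=[13,0] mem=[0,0,0,0]
After op 14 (dup): stack=[13,0,0] mem=[0,0,0,0]
After op 15 (*): stack=[13,0] mem=[0,0,0,0]
After op 16 (pop): stack=[13] mem=[0,0,0,0]
After op 17 (RCL M1): stack=[13,0] mem=[0,0,0,0]
After op 18 (STO M0): stack=[13] mem=[0,0,0,0]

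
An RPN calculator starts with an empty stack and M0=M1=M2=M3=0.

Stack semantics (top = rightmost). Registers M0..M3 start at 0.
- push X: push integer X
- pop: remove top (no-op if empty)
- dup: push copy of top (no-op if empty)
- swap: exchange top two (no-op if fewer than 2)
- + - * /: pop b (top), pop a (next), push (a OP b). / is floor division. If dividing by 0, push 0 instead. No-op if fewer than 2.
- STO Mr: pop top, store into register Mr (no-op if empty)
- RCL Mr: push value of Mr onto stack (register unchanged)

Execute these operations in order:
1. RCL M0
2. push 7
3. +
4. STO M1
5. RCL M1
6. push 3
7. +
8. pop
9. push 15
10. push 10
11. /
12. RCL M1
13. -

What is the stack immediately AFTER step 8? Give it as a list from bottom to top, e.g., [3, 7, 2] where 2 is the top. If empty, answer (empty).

After op 1 (RCL M0): stack=[0] mem=[0,0,0,0]
After op 2 (push 7): stack=[0,7] mem=[0,0,0,0]
After op 3 (+): stack=[7] mem=[0,0,0,0]
After op 4 (STO M1): stack=[empty] mem=[0,7,0,0]
After op 5 (RCL M1): stack=[7] mem=[0,7,0,0]
After op 6 (push 3): stack=[7,3] mem=[0,7,0,0]
After op 7 (+): stack=[10] mem=[0,7,0,0]
After op 8 (pop): stack=[empty] mem=[0,7,0,0]

(empty)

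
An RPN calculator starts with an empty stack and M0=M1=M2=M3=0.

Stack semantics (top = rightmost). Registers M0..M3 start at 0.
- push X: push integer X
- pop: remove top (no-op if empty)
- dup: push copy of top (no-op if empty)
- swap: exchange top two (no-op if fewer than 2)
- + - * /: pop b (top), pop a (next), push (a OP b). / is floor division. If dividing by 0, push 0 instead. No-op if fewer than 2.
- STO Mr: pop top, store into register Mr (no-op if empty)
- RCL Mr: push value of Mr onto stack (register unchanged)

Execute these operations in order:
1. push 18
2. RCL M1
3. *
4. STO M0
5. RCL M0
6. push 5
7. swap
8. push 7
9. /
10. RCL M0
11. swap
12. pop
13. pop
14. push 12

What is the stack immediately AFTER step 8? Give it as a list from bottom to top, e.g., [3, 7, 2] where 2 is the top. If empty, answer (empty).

After op 1 (push 18): stack=[18] mem=[0,0,0,0]
After op 2 (RCL M1): stack=[18,0] mem=[0,0,0,0]
After op 3 (*): stack=[0] mem=[0,0,0,0]
After op 4 (STO M0): stack=[empty] mem=[0,0,0,0]
After op 5 (RCL M0): stack=[0] mem=[0,0,0,0]
After op 6 (push 5): stack=[0,5] mem=[0,0,0,0]
After op 7 (swap): stack=[5,0] mem=[0,0,0,0]
After op 8 (push 7): stack=[5,0,7] mem=[0,0,0,0]

[5, 0, 7]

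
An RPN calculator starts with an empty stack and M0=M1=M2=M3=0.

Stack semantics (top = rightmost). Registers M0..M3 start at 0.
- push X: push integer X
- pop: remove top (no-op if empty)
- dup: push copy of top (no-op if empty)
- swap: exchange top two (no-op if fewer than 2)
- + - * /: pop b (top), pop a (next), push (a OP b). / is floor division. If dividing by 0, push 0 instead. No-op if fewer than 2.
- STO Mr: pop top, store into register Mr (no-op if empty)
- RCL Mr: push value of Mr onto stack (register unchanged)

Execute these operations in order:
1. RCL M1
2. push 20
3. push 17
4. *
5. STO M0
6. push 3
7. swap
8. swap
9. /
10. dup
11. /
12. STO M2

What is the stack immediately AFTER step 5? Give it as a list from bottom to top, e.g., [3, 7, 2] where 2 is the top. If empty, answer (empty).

After op 1 (RCL M1): stack=[0] mem=[0,0,0,0]
After op 2 (push 20): stack=[0,20] mem=[0,0,0,0]
After op 3 (push 17): stack=[0,20,17] mem=[0,0,0,0]
After op 4 (*): stack=[0,340] mem=[0,0,0,0]
After op 5 (STO M0): stack=[0] mem=[340,0,0,0]

[0]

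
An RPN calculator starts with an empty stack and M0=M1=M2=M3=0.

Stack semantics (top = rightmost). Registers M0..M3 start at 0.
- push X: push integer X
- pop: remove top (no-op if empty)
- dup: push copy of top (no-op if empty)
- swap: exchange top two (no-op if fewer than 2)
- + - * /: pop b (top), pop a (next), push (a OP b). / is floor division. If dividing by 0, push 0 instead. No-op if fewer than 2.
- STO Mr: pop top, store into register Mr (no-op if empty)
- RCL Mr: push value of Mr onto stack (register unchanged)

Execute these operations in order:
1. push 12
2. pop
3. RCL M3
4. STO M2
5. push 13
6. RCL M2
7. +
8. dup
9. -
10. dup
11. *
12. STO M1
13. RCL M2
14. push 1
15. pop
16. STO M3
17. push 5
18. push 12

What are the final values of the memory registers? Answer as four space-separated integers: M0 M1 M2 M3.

After op 1 (push 12): stack=[12] mem=[0,0,0,0]
After op 2 (pop): stack=[empty] mem=[0,0,0,0]
After op 3 (RCL M3): stack=[0] mem=[0,0,0,0]
After op 4 (STO M2): stack=[empty] mem=[0,0,0,0]
After op 5 (push 13): stack=[13] mem=[0,0,0,0]
After op 6 (RCL M2): stack=[13,0] mem=[0,0,0,0]
After op 7 (+): stack=[13] mem=[0,0,0,0]
After op 8 (dup): stack=[13,13] mem=[0,0,0,0]
After op 9 (-): stack=[0] mem=[0,0,0,0]
After op 10 (dup): stack=[0,0] mem=[0,0,0,0]
After op 11 (*): stack=[0] mem=[0,0,0,0]
After op 12 (STO M1): stack=[empty] mem=[0,0,0,0]
After op 13 (RCL M2): stack=[0] mem=[0,0,0,0]
After op 14 (push 1): stack=[0,1] mem=[0,0,0,0]
After op 15 (pop): stack=[0] mem=[0,0,0,0]
After op 16 (STO M3): stack=[empty] mem=[0,0,0,0]
After op 17 (push 5): stack=[5] mem=[0,0,0,0]
After op 18 (push 12): stack=[5,12] mem=[0,0,0,0]

Answer: 0 0 0 0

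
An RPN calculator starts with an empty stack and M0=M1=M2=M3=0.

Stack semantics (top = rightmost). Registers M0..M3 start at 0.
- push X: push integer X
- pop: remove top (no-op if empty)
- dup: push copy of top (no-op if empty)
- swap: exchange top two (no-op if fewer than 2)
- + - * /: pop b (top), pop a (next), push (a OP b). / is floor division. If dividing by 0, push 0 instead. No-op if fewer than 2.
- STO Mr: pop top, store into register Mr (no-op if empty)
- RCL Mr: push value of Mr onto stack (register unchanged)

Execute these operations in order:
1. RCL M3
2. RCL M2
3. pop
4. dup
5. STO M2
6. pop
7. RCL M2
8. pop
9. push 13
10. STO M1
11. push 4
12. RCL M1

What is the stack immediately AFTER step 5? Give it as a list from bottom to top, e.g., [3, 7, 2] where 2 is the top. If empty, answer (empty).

After op 1 (RCL M3): stack=[0] mem=[0,0,0,0]
After op 2 (RCL M2): stack=[0,0] mem=[0,0,0,0]
After op 3 (pop): stack=[0] mem=[0,0,0,0]
After op 4 (dup): stack=[0,0] mem=[0,0,0,0]
After op 5 (STO M2): stack=[0] mem=[0,0,0,0]

[0]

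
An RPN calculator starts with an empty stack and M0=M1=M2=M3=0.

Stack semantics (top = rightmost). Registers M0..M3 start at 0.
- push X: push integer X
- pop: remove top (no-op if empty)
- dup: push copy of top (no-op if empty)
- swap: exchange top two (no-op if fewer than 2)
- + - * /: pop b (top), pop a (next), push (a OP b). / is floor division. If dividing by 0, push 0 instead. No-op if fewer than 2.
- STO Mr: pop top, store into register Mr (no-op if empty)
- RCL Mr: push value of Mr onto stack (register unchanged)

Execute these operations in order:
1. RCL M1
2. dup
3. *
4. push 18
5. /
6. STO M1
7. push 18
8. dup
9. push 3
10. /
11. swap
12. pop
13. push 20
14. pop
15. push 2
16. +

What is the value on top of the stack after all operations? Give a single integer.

After op 1 (RCL M1): stack=[0] mem=[0,0,0,0]
After op 2 (dup): stack=[0,0] mem=[0,0,0,0]
After op 3 (*): stack=[0] mem=[0,0,0,0]
After op 4 (push 18): stack=[0,18] mem=[0,0,0,0]
After op 5 (/): stack=[0] mem=[0,0,0,0]
After op 6 (STO M1): stack=[empty] mem=[0,0,0,0]
After op 7 (push 18): stack=[18] mem=[0,0,0,0]
After op 8 (dup): stack=[18,18] mem=[0,0,0,0]
After op 9 (push 3): stack=[18,18,3] mem=[0,0,0,0]
After op 10 (/): stack=[18,6] mem=[0,0,0,0]
After op 11 (swap): stack=[6,18] mem=[0,0,0,0]
After op 12 (pop): stack=[6] mem=[0,0,0,0]
After op 13 (push 20): stack=[6,20] mem=[0,0,0,0]
After op 14 (pop): stack=[6] mem=[0,0,0,0]
After op 15 (push 2): stack=[6,2] mem=[0,0,0,0]
After op 16 (+): stack=[8] mem=[0,0,0,0]

Answer: 8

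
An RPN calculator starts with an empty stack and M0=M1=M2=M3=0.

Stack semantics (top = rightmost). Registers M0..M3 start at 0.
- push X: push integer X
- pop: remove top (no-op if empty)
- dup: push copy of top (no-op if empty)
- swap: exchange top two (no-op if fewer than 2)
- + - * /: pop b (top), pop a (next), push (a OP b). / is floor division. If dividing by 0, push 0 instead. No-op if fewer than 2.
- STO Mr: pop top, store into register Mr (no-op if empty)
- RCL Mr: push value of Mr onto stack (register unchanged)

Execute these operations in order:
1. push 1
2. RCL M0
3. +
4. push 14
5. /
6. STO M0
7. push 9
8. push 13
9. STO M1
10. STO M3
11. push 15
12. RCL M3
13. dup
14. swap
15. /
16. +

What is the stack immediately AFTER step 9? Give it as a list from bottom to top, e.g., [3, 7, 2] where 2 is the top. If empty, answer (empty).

After op 1 (push 1): stack=[1] mem=[0,0,0,0]
After op 2 (RCL M0): stack=[1,0] mem=[0,0,0,0]
After op 3 (+): stack=[1] mem=[0,0,0,0]
After op 4 (push 14): stack=[1,14] mem=[0,0,0,0]
After op 5 (/): stack=[0] mem=[0,0,0,0]
After op 6 (STO M0): stack=[empty] mem=[0,0,0,0]
After op 7 (push 9): stack=[9] mem=[0,0,0,0]
After op 8 (push 13): stack=[9,13] mem=[0,0,0,0]
After op 9 (STO M1): stack=[9] mem=[0,13,0,0]

[9]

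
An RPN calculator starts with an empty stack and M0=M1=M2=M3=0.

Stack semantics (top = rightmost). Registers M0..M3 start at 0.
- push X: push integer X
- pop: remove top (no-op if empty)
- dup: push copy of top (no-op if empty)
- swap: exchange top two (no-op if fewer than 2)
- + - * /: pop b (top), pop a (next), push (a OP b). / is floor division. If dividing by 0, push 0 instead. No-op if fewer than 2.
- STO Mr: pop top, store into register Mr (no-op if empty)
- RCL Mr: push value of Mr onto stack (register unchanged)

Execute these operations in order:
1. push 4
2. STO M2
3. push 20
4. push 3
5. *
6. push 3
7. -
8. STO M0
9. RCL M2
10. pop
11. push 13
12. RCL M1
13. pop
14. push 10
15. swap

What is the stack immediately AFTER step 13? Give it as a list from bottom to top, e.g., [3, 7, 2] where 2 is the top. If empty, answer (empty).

After op 1 (push 4): stack=[4] mem=[0,0,0,0]
After op 2 (STO M2): stack=[empty] mem=[0,0,4,0]
After op 3 (push 20): stack=[20] mem=[0,0,4,0]
After op 4 (push 3): stack=[20,3] mem=[0,0,4,0]
After op 5 (*): stack=[60] mem=[0,0,4,0]
After op 6 (push 3): stack=[60,3] mem=[0,0,4,0]
After op 7 (-): stack=[57] mem=[0,0,4,0]
After op 8 (STO M0): stack=[empty] mem=[57,0,4,0]
After op 9 (RCL M2): stack=[4] mem=[57,0,4,0]
After op 10 (pop): stack=[empty] mem=[57,0,4,0]
After op 11 (push 13): stack=[13] mem=[57,0,4,0]
After op 12 (RCL M1): stack=[13,0] mem=[57,0,4,0]
After op 13 (pop): stack=[13] mem=[57,0,4,0]

[13]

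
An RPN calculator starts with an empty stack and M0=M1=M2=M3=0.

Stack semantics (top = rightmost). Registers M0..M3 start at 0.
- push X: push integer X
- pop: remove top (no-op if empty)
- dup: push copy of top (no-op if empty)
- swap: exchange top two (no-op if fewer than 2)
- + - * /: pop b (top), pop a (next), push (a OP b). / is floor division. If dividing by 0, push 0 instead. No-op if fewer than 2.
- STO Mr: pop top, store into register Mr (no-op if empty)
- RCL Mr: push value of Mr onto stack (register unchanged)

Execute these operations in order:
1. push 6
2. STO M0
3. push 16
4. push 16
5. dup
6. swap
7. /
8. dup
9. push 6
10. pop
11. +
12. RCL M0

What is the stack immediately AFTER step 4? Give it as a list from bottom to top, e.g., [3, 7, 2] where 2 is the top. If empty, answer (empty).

After op 1 (push 6): stack=[6] mem=[0,0,0,0]
After op 2 (STO M0): stack=[empty] mem=[6,0,0,0]
After op 3 (push 16): stack=[16] mem=[6,0,0,0]
After op 4 (push 16): stack=[16,16] mem=[6,0,0,0]

[16, 16]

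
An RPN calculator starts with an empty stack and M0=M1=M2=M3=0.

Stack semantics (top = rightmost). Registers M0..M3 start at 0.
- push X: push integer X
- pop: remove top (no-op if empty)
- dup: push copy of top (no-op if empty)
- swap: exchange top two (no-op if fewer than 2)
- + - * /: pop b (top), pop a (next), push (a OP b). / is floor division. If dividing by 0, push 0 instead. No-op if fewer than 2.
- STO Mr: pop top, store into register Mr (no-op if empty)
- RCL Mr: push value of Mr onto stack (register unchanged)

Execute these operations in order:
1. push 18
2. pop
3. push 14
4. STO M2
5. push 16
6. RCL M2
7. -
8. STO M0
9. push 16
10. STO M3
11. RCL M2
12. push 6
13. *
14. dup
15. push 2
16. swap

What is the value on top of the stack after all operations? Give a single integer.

After op 1 (push 18): stack=[18] mem=[0,0,0,0]
After op 2 (pop): stack=[empty] mem=[0,0,0,0]
After op 3 (push 14): stack=[14] mem=[0,0,0,0]
After op 4 (STO M2): stack=[empty] mem=[0,0,14,0]
After op 5 (push 16): stack=[16] mem=[0,0,14,0]
After op 6 (RCL M2): stack=[16,14] mem=[0,0,14,0]
After op 7 (-): stack=[2] mem=[0,0,14,0]
After op 8 (STO M0): stack=[empty] mem=[2,0,14,0]
After op 9 (push 16): stack=[16] mem=[2,0,14,0]
After op 10 (STO M3): stack=[empty] mem=[2,0,14,16]
After op 11 (RCL M2): stack=[14] mem=[2,0,14,16]
After op 12 (push 6): stack=[14,6] mem=[2,0,14,16]
After op 13 (*): stack=[84] mem=[2,0,14,16]
After op 14 (dup): stack=[84,84] mem=[2,0,14,16]
After op 15 (push 2): stack=[84,84,2] mem=[2,0,14,16]
After op 16 (swap): stack=[84,2,84] mem=[2,0,14,16]

Answer: 84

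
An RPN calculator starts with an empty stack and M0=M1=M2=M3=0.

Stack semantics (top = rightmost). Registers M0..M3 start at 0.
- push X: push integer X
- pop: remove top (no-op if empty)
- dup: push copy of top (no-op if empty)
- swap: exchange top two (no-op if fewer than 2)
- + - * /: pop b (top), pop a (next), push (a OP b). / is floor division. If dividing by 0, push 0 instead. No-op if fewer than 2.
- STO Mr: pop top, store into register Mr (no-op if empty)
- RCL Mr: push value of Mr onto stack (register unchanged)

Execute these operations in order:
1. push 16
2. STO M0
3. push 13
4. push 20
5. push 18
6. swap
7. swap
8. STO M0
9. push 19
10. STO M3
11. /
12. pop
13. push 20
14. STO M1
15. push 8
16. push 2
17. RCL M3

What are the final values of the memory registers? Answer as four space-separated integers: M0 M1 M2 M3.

After op 1 (push 16): stack=[16] mem=[0,0,0,0]
After op 2 (STO M0): stack=[empty] mem=[16,0,0,0]
After op 3 (push 13): stack=[13] mem=[16,0,0,0]
After op 4 (push 20): stack=[13,20] mem=[16,0,0,0]
After op 5 (push 18): stack=[13,20,18] mem=[16,0,0,0]
After op 6 (swap): stack=[13,18,20] mem=[16,0,0,0]
After op 7 (swap): stack=[13,20,18] mem=[16,0,0,0]
After op 8 (STO M0): stack=[13,20] mem=[18,0,0,0]
After op 9 (push 19): stack=[13,20,19] mem=[18,0,0,0]
After op 10 (STO M3): stack=[13,20] mem=[18,0,0,19]
After op 11 (/): stack=[0] mem=[18,0,0,19]
After op 12 (pop): stack=[empty] mem=[18,0,0,19]
After op 13 (push 20): stack=[20] mem=[18,0,0,19]
After op 14 (STO M1): stack=[empty] mem=[18,20,0,19]
After op 15 (push 8): stack=[8] mem=[18,20,0,19]
After op 16 (push 2): stack=[8,2] mem=[18,20,0,19]
After op 17 (RCL M3): stack=[8,2,19] mem=[18,20,0,19]

Answer: 18 20 0 19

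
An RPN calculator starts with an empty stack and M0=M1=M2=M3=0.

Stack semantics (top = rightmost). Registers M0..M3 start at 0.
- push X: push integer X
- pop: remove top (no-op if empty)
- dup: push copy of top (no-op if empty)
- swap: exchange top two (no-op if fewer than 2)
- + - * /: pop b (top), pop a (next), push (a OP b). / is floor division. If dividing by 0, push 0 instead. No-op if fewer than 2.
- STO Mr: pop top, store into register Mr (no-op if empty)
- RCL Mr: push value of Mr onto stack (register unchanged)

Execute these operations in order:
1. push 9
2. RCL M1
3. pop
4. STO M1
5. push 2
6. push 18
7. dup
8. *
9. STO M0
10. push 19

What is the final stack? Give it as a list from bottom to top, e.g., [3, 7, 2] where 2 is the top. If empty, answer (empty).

Answer: [2, 19]

Derivation:
After op 1 (push 9): stack=[9] mem=[0,0,0,0]
After op 2 (RCL M1): stack=[9,0] mem=[0,0,0,0]
After op 3 (pop): stack=[9] mem=[0,0,0,0]
After op 4 (STO M1): stack=[empty] mem=[0,9,0,0]
After op 5 (push 2): stack=[2] mem=[0,9,0,0]
After op 6 (push 18): stack=[2,18] mem=[0,9,0,0]
After op 7 (dup): stack=[2,18,18] mem=[0,9,0,0]
After op 8 (*): stack=[2,324] mem=[0,9,0,0]
After op 9 (STO M0): stack=[2] mem=[324,9,0,0]
After op 10 (push 19): stack=[2,19] mem=[324,9,0,0]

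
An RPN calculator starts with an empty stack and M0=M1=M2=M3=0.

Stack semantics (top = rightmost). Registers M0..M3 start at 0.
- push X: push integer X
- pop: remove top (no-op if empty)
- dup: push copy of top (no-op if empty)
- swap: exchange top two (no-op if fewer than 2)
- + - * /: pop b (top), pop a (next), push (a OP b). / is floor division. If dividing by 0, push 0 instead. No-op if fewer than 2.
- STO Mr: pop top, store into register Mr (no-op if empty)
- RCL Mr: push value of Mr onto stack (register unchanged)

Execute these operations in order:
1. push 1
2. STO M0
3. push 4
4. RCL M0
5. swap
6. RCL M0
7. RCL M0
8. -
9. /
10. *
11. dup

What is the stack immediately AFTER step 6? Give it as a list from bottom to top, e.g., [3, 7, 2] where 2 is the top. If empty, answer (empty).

After op 1 (push 1): stack=[1] mem=[0,0,0,0]
After op 2 (STO M0): stack=[empty] mem=[1,0,0,0]
After op 3 (push 4): stack=[4] mem=[1,0,0,0]
After op 4 (RCL M0): stack=[4,1] mem=[1,0,0,0]
After op 5 (swap): stack=[1,4] mem=[1,0,0,0]
After op 6 (RCL M0): stack=[1,4,1] mem=[1,0,0,0]

[1, 4, 1]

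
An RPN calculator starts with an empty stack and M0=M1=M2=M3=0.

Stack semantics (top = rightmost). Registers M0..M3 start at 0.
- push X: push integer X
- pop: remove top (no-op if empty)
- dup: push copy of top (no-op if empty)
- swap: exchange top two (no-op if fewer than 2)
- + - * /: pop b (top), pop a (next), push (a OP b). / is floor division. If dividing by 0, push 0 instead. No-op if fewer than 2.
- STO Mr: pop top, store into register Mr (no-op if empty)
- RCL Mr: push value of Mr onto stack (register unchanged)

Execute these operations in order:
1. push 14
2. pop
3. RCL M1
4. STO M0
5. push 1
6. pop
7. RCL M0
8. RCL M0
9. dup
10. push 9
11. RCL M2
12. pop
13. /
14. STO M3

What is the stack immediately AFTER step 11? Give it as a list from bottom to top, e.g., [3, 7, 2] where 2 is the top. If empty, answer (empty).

After op 1 (push 14): stack=[14] mem=[0,0,0,0]
After op 2 (pop): stack=[empty] mem=[0,0,0,0]
After op 3 (RCL M1): stack=[0] mem=[0,0,0,0]
After op 4 (STO M0): stack=[empty] mem=[0,0,0,0]
After op 5 (push 1): stack=[1] mem=[0,0,0,0]
After op 6 (pop): stack=[empty] mem=[0,0,0,0]
After op 7 (RCL M0): stack=[0] mem=[0,0,0,0]
After op 8 (RCL M0): stack=[0,0] mem=[0,0,0,0]
After op 9 (dup): stack=[0,0,0] mem=[0,0,0,0]
After op 10 (push 9): stack=[0,0,0,9] mem=[0,0,0,0]
After op 11 (RCL M2): stack=[0,0,0,9,0] mem=[0,0,0,0]

[0, 0, 0, 9, 0]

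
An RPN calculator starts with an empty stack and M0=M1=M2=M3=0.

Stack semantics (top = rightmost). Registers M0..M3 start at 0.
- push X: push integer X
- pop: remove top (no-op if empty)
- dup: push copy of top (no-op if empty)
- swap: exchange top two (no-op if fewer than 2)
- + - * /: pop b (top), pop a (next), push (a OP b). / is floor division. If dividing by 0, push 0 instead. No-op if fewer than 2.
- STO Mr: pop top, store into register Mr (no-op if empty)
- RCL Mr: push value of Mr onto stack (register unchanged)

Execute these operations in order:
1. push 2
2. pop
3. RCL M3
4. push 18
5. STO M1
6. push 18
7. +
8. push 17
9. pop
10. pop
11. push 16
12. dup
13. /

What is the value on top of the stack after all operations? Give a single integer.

After op 1 (push 2): stack=[2] mem=[0,0,0,0]
After op 2 (pop): stack=[empty] mem=[0,0,0,0]
After op 3 (RCL M3): stack=[0] mem=[0,0,0,0]
After op 4 (push 18): stack=[0,18] mem=[0,0,0,0]
After op 5 (STO M1): stack=[0] mem=[0,18,0,0]
After op 6 (push 18): stack=[0,18] mem=[0,18,0,0]
After op 7 (+): stack=[18] mem=[0,18,0,0]
After op 8 (push 17): stack=[18,17] mem=[0,18,0,0]
After op 9 (pop): stack=[18] mem=[0,18,0,0]
After op 10 (pop): stack=[empty] mem=[0,18,0,0]
After op 11 (push 16): stack=[16] mem=[0,18,0,0]
After op 12 (dup): stack=[16,16] mem=[0,18,0,0]
After op 13 (/): stack=[1] mem=[0,18,0,0]

Answer: 1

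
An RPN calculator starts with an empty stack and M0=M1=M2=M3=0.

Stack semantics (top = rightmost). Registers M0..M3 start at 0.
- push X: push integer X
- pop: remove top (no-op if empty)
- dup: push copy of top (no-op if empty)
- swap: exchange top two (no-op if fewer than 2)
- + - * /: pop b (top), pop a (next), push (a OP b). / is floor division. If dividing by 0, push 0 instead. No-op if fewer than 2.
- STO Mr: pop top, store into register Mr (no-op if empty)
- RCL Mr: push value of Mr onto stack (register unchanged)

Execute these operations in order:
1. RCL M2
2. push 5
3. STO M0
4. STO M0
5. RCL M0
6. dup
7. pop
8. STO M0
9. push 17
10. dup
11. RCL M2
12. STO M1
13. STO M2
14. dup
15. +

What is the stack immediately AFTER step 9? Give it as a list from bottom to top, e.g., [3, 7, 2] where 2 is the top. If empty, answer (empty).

After op 1 (RCL M2): stack=[0] mem=[0,0,0,0]
After op 2 (push 5): stack=[0,5] mem=[0,0,0,0]
After op 3 (STO M0): stack=[0] mem=[5,0,0,0]
After op 4 (STO M0): stack=[empty] mem=[0,0,0,0]
After op 5 (RCL M0): stack=[0] mem=[0,0,0,0]
After op 6 (dup): stack=[0,0] mem=[0,0,0,0]
After op 7 (pop): stack=[0] mem=[0,0,0,0]
After op 8 (STO M0): stack=[empty] mem=[0,0,0,0]
After op 9 (push 17): stack=[17] mem=[0,0,0,0]

[17]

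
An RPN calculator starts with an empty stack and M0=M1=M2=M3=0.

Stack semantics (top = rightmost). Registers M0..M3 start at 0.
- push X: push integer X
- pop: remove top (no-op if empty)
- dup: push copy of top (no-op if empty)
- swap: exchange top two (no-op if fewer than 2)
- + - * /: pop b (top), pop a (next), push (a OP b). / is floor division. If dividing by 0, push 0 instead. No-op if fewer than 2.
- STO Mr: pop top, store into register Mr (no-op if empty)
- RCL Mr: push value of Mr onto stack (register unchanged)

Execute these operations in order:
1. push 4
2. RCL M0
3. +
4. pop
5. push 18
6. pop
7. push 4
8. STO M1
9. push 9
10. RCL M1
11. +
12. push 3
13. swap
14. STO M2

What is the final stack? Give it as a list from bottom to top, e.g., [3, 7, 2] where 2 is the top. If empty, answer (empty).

After op 1 (push 4): stack=[4] mem=[0,0,0,0]
After op 2 (RCL M0): stack=[4,0] mem=[0,0,0,0]
After op 3 (+): stack=[4] mem=[0,0,0,0]
After op 4 (pop): stack=[empty] mem=[0,0,0,0]
After op 5 (push 18): stack=[18] mem=[0,0,0,0]
After op 6 (pop): stack=[empty] mem=[0,0,0,0]
After op 7 (push 4): stack=[4] mem=[0,0,0,0]
After op 8 (STO M1): stack=[empty] mem=[0,4,0,0]
After op 9 (push 9): stack=[9] mem=[0,4,0,0]
After op 10 (RCL M1): stack=[9,4] mem=[0,4,0,0]
After op 11 (+): stack=[13] mem=[0,4,0,0]
After op 12 (push 3): stack=[13,3] mem=[0,4,0,0]
After op 13 (swap): stack=[3,13] mem=[0,4,0,0]
After op 14 (STO M2): stack=[3] mem=[0,4,13,0]

Answer: [3]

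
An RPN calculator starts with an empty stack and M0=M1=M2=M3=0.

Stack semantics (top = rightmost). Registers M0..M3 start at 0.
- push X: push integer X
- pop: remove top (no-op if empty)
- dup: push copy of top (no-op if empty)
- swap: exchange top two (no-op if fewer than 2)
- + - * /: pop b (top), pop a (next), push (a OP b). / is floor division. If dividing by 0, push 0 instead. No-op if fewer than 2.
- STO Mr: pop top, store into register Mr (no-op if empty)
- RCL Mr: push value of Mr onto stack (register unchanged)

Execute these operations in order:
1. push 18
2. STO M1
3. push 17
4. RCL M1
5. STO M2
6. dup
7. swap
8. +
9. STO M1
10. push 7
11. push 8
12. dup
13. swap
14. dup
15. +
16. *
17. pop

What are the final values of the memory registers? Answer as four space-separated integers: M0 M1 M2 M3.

Answer: 0 34 18 0

Derivation:
After op 1 (push 18): stack=[18] mem=[0,0,0,0]
After op 2 (STO M1): stack=[empty] mem=[0,18,0,0]
After op 3 (push 17): stack=[17] mem=[0,18,0,0]
After op 4 (RCL M1): stack=[17,18] mem=[0,18,0,0]
After op 5 (STO M2): stack=[17] mem=[0,18,18,0]
After op 6 (dup): stack=[17,17] mem=[0,18,18,0]
After op 7 (swap): stack=[17,17] mem=[0,18,18,0]
After op 8 (+): stack=[34] mem=[0,18,18,0]
After op 9 (STO M1): stack=[empty] mem=[0,34,18,0]
After op 10 (push 7): stack=[7] mem=[0,34,18,0]
After op 11 (push 8): stack=[7,8] mem=[0,34,18,0]
After op 12 (dup): stack=[7,8,8] mem=[0,34,18,0]
After op 13 (swap): stack=[7,8,8] mem=[0,34,18,0]
After op 14 (dup): stack=[7,8,8,8] mem=[0,34,18,0]
After op 15 (+): stack=[7,8,16] mem=[0,34,18,0]
After op 16 (*): stack=[7,128] mem=[0,34,18,0]
After op 17 (pop): stack=[7] mem=[0,34,18,0]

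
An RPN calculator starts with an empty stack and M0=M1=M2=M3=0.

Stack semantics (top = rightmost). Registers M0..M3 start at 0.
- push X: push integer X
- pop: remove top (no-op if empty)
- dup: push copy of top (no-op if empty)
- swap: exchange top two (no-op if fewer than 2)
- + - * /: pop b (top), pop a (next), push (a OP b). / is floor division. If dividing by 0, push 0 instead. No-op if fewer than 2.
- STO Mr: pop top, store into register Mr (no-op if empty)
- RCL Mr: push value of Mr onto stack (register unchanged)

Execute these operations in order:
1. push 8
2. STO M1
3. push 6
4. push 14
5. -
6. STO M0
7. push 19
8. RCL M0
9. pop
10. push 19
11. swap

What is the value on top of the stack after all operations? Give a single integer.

Answer: 19

Derivation:
After op 1 (push 8): stack=[8] mem=[0,0,0,0]
After op 2 (STO M1): stack=[empty] mem=[0,8,0,0]
After op 3 (push 6): stack=[6] mem=[0,8,0,0]
After op 4 (push 14): stack=[6,14] mem=[0,8,0,0]
After op 5 (-): stack=[-8] mem=[0,8,0,0]
After op 6 (STO M0): stack=[empty] mem=[-8,8,0,0]
After op 7 (push 19): stack=[19] mem=[-8,8,0,0]
After op 8 (RCL M0): stack=[19,-8] mem=[-8,8,0,0]
After op 9 (pop): stack=[19] mem=[-8,8,0,0]
After op 10 (push 19): stack=[19,19] mem=[-8,8,0,0]
After op 11 (swap): stack=[19,19] mem=[-8,8,0,0]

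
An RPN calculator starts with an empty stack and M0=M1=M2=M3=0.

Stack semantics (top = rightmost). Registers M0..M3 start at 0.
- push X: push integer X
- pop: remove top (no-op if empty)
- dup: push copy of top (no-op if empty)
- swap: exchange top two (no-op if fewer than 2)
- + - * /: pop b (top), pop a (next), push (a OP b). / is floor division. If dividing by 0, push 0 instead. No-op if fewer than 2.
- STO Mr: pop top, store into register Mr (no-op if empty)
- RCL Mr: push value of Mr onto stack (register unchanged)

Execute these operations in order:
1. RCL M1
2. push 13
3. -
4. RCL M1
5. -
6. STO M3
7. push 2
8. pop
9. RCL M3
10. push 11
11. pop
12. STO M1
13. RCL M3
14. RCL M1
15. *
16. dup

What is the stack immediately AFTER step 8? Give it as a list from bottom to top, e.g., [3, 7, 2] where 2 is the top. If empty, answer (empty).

After op 1 (RCL M1): stack=[0] mem=[0,0,0,0]
After op 2 (push 13): stack=[0,13] mem=[0,0,0,0]
After op 3 (-): stack=[-13] mem=[0,0,0,0]
After op 4 (RCL M1): stack=[-13,0] mem=[0,0,0,0]
After op 5 (-): stack=[-13] mem=[0,0,0,0]
After op 6 (STO M3): stack=[empty] mem=[0,0,0,-13]
After op 7 (push 2): stack=[2] mem=[0,0,0,-13]
After op 8 (pop): stack=[empty] mem=[0,0,0,-13]

(empty)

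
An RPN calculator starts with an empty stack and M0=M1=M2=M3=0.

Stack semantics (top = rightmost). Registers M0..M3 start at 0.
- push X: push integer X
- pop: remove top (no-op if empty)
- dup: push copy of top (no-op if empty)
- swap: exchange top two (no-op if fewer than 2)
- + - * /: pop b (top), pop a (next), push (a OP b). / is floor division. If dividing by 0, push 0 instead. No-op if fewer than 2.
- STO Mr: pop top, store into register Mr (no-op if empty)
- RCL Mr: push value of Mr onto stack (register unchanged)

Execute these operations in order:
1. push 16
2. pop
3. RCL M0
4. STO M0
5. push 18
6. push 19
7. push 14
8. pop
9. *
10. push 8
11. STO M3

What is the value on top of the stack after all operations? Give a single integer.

After op 1 (push 16): stack=[16] mem=[0,0,0,0]
After op 2 (pop): stack=[empty] mem=[0,0,0,0]
After op 3 (RCL M0): stack=[0] mem=[0,0,0,0]
After op 4 (STO M0): stack=[empty] mem=[0,0,0,0]
After op 5 (push 18): stack=[18] mem=[0,0,0,0]
After op 6 (push 19): stack=[18,19] mem=[0,0,0,0]
After op 7 (push 14): stack=[18,19,14] mem=[0,0,0,0]
After op 8 (pop): stack=[18,19] mem=[0,0,0,0]
After op 9 (*): stack=[342] mem=[0,0,0,0]
After op 10 (push 8): stack=[342,8] mem=[0,0,0,0]
After op 11 (STO M3): stack=[342] mem=[0,0,0,8]

Answer: 342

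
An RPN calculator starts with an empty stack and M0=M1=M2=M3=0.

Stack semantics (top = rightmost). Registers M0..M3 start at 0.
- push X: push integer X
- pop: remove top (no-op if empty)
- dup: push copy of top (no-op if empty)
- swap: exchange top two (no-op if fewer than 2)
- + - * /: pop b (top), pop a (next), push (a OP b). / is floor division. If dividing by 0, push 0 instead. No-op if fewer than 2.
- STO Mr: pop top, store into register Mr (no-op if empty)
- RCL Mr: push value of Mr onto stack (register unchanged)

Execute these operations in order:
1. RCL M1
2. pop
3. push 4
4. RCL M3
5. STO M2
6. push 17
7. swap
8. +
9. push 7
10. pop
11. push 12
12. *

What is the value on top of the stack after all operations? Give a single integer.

After op 1 (RCL M1): stack=[0] mem=[0,0,0,0]
After op 2 (pop): stack=[empty] mem=[0,0,0,0]
After op 3 (push 4): stack=[4] mem=[0,0,0,0]
After op 4 (RCL M3): stack=[4,0] mem=[0,0,0,0]
After op 5 (STO M2): stack=[4] mem=[0,0,0,0]
After op 6 (push 17): stack=[4,17] mem=[0,0,0,0]
After op 7 (swap): stack=[17,4] mem=[0,0,0,0]
After op 8 (+): stack=[21] mem=[0,0,0,0]
After op 9 (push 7): stack=[21,7] mem=[0,0,0,0]
After op 10 (pop): stack=[21] mem=[0,0,0,0]
After op 11 (push 12): stack=[21,12] mem=[0,0,0,0]
After op 12 (*): stack=[252] mem=[0,0,0,0]

Answer: 252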